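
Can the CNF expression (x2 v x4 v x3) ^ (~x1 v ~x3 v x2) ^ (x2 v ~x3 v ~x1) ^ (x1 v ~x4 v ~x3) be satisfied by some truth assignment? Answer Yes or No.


Check all 16 possible truth assignments.
Number of satisfying assignments found: 10.
The formula is satisfiable.

Yes


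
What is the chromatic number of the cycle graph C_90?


A cycle on an even number of vertices is bipartite: alternate two colors around the cycle.
Since 90 is even, two colors suffice, and at least two are needed because the graph has edges.
Chromatic number = 2.

2


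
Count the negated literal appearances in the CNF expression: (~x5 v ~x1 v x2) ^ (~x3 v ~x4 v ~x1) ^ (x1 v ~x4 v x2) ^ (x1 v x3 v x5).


Scan each clause for negated literals.
Clause 1: 2 negative; Clause 2: 3 negative; Clause 3: 1 negative; Clause 4: 0 negative.
Total negative literal occurrences = 6.

6


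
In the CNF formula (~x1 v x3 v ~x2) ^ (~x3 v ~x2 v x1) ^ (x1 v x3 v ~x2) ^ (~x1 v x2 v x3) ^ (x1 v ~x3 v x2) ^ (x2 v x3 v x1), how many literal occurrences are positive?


Scan each clause for unnegated literals.
Clause 1: 1 positive; Clause 2: 1 positive; Clause 3: 2 positive; Clause 4: 2 positive; Clause 5: 2 positive; Clause 6: 3 positive.
Total positive literal occurrences = 11.

11


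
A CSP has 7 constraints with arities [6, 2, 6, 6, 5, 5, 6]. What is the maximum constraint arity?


The arities are: 6, 2, 6, 6, 5, 5, 6.
Scan for the maximum value.
Maximum arity = 6.

6


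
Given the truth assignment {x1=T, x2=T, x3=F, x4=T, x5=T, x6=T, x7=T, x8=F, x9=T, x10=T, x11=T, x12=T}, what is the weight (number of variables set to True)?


The weight is the number of variables assigned True.
True variables: x1, x2, x4, x5, x6, x7, x9, x10, x11, x12.
Weight = 10.

10


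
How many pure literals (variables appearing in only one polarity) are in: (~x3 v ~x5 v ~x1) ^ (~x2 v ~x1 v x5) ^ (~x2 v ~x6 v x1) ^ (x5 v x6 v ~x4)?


A pure literal appears in only one polarity across all clauses.
Pure literals: x2 (negative only), x3 (negative only), x4 (negative only).
Count = 3.

3


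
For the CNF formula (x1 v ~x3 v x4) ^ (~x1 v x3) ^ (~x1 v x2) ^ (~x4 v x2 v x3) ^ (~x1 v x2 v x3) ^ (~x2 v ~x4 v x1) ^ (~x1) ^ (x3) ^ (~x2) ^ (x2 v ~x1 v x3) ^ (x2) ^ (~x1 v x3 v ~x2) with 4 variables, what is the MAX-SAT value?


Enumerate all 16 truth assignments.
For each, count how many of the 12 clauses are satisfied.
The formula is not fully satisfiable, so the maximum is below 12.
Maximum simultaneously satisfiable clauses = 11.

11


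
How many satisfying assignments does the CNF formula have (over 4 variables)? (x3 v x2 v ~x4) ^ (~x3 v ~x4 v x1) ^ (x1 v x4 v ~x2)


Enumerate all 16 truth assignments over 4 variables.
Test each against every clause.
Satisfying assignments found: 10.

10


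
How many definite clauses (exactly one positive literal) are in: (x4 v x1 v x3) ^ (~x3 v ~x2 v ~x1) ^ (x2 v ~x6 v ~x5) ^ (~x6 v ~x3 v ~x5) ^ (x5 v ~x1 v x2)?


A definite clause has exactly one positive literal.
Clause 1: 3 positive -> not definite
Clause 2: 0 positive -> not definite
Clause 3: 1 positive -> definite
Clause 4: 0 positive -> not definite
Clause 5: 2 positive -> not definite
Definite clause count = 1.

1


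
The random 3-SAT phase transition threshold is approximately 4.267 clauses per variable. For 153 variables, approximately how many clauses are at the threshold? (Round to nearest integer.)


The 3-SAT phase transition occurs at approximately 4.267 clauses per variable.
m = 4.267 * 153 = 652.851.
Rounded to nearest integer: 653.

653


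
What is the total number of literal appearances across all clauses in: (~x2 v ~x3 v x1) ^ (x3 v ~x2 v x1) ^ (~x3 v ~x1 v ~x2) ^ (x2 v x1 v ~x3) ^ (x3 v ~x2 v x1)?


Clause lengths: 3, 3, 3, 3, 3.
Sum = 3 + 3 + 3 + 3 + 3 = 15.

15


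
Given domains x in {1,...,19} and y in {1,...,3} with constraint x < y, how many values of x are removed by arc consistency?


For the constraint x < y, x needs a supporting value in y's domain.
x can be at most 2 (one less than y's maximum).
Valid x values from domain: 2 out of 19.
Pruned = 19 - 2 = 17.

17


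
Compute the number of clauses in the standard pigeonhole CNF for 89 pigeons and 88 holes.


The PHP encoding has two parts:
1) At-least-one-hole clauses: 89 (one per pigeon, each with 88 literals).
2) At-most-one-pigeon-per-hole clauses: 88 holes * C(89,2) = 88 * 3916 = 344608.
Total clauses = 89 + 344608 = 344697.

344697


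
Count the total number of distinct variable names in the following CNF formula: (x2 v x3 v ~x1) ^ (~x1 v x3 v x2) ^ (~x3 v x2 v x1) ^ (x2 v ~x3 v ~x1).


Identify each distinct variable in the formula.
Variables found: x1, x2, x3.
Total distinct variables = 3.

3


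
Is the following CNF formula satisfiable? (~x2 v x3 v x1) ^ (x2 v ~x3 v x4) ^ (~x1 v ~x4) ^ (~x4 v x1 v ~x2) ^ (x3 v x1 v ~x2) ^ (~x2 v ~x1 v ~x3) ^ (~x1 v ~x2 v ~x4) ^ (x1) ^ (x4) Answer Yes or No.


Check all 16 possible truth assignments.
Number of satisfying assignments found: 0.
The formula is unsatisfiable.

No


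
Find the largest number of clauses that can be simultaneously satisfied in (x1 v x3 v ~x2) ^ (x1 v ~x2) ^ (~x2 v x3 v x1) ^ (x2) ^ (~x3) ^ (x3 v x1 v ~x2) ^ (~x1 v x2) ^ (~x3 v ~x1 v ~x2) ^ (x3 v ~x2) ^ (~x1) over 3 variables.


Enumerate all 8 truth assignments.
For each, count how many of the 10 clauses are satisfied.
The formula is not fully satisfiable, so the maximum is below 10.
Maximum simultaneously satisfiable clauses = 9.

9


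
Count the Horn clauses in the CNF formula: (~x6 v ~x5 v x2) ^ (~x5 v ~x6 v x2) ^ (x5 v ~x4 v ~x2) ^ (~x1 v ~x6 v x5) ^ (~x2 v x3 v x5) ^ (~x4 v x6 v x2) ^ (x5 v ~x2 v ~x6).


A Horn clause has at most one positive literal.
Clause 1: 1 positive lit(s) -> Horn
Clause 2: 1 positive lit(s) -> Horn
Clause 3: 1 positive lit(s) -> Horn
Clause 4: 1 positive lit(s) -> Horn
Clause 5: 2 positive lit(s) -> not Horn
Clause 6: 2 positive lit(s) -> not Horn
Clause 7: 1 positive lit(s) -> Horn
Total Horn clauses = 5.

5


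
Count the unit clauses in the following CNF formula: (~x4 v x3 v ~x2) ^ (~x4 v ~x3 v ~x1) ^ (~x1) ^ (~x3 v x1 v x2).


A unit clause contains exactly one literal.
Unit clauses found: (~x1).
Count = 1.

1


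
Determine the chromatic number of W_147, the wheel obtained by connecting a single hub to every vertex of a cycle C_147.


W_147 consists of the cycle C_147 together with a hub vertex adjacent to every cycle vertex.
The cycle C_147 needs 3 colors (odd cycle -> 3).
The hub is adjacent to every cycle vertex, so it must receive a new color distinct from all of them.
Chromatic number = 3 + 1 = 4.

4


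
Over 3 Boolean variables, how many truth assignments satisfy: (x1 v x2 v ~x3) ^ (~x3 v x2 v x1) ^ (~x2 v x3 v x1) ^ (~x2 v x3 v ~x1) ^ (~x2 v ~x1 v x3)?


Enumerate all 8 truth assignments over 3 variables.
Test each against every clause.
Satisfying assignments found: 5.

5


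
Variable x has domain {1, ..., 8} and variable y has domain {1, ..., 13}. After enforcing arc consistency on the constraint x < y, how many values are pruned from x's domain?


For the constraint x < y, x needs a supporting value in y's domain.
x can be at most 12 (one less than y's maximum).
Valid x values from domain: 8 out of 8.
Pruned = 8 - 8 = 0.

0


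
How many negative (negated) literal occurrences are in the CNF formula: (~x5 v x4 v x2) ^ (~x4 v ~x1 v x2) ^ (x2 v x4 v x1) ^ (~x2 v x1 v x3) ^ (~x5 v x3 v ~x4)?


Scan each clause for negated literals.
Clause 1: 1 negative; Clause 2: 2 negative; Clause 3: 0 negative; Clause 4: 1 negative; Clause 5: 2 negative.
Total negative literal occurrences = 6.

6


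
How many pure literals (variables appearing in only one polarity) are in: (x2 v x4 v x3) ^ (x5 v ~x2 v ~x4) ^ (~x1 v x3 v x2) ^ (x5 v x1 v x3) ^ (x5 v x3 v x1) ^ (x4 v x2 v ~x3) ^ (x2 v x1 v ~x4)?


A pure literal appears in only one polarity across all clauses.
Pure literals: x5 (positive only).
Count = 1.

1


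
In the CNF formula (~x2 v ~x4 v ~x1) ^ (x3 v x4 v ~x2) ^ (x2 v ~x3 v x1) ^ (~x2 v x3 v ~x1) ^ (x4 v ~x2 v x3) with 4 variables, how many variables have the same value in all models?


Find all satisfying assignments: 10 model(s).
Check which variables have the same value in every model.
No variable is fixed across all models.
Backbone size = 0.

0


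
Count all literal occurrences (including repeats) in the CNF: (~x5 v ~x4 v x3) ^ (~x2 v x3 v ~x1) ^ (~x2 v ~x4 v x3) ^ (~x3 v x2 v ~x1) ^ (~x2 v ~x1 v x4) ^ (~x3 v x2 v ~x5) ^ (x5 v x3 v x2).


Clause lengths: 3, 3, 3, 3, 3, 3, 3.
Sum = 3 + 3 + 3 + 3 + 3 + 3 + 3 = 21.

21


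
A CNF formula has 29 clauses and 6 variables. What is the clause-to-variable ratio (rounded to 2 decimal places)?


Clause-to-variable ratio = clauses / variables.
29 / 6 = 4.83.

4.83


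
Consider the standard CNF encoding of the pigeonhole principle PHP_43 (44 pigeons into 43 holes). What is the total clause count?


The PHP encoding has two parts:
1) At-least-one-hole clauses: 44 (one per pigeon, each with 43 literals).
2) At-most-one-pigeon-per-hole clauses: 43 holes * C(44,2) = 43 * 946 = 40678.
Total clauses = 44 + 40678 = 40722.

40722


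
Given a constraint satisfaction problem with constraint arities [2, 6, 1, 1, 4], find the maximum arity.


The arities are: 2, 6, 1, 1, 4.
Scan for the maximum value.
Maximum arity = 6.

6


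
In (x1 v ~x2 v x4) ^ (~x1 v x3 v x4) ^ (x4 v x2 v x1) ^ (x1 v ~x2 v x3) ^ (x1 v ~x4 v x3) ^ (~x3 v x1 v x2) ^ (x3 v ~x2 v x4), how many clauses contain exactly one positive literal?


A definite clause has exactly one positive literal.
Clause 1: 2 positive -> not definite
Clause 2: 2 positive -> not definite
Clause 3: 3 positive -> not definite
Clause 4: 2 positive -> not definite
Clause 5: 2 positive -> not definite
Clause 6: 2 positive -> not definite
Clause 7: 2 positive -> not definite
Definite clause count = 0.

0


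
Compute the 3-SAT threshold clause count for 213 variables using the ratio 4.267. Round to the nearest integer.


The 3-SAT phase transition occurs at approximately 4.267 clauses per variable.
m = 4.267 * 213 = 908.871.
Rounded to nearest integer: 909.

909


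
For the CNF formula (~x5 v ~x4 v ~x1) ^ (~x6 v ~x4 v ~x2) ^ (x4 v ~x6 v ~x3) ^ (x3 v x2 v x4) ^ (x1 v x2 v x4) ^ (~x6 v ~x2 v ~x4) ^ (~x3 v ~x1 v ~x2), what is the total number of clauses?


Each group enclosed in parentheses joined by ^ is one clause.
Counting the conjuncts: 7 clauses.

7


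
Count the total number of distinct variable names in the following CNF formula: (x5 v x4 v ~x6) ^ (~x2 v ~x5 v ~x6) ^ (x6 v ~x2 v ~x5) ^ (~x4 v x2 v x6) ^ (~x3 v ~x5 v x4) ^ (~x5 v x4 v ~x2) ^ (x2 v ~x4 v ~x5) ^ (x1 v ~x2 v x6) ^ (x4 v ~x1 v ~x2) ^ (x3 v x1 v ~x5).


Identify each distinct variable in the formula.
Variables found: x1, x2, x3, x4, x5, x6.
Total distinct variables = 6.

6


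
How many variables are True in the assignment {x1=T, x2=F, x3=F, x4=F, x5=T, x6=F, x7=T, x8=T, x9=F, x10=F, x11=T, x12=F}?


The weight is the number of variables assigned True.
True variables: x1, x5, x7, x8, x11.
Weight = 5.

5


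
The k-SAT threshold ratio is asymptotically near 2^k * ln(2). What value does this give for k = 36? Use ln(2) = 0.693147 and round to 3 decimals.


Using the asymptotic formula: threshold ~ 2^k * ln(2).
2^36 = 68719476736.
68719476736 * 0.693147 = 47632699141.128.

47632699141.128


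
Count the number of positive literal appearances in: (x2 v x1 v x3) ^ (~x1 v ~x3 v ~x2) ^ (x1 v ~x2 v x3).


Scan each clause for unnegated literals.
Clause 1: 3 positive; Clause 2: 0 positive; Clause 3: 2 positive.
Total positive literal occurrences = 5.

5


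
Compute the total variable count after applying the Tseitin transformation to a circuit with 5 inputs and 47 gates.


The Tseitin transformation introduces one auxiliary variable per gate.
Total variables = inputs + gates = 5 + 47 = 52.

52


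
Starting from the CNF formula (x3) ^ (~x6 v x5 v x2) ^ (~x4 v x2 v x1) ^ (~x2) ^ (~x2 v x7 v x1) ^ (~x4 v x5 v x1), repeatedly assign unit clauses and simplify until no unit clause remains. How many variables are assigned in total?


Unit propagation repeatedly assigns the literal in any unit clause, then simplifies.
Assignments in order: x3 = T, x2 = F.
No further unit clauses remain.
Total variables assigned = 2.

2


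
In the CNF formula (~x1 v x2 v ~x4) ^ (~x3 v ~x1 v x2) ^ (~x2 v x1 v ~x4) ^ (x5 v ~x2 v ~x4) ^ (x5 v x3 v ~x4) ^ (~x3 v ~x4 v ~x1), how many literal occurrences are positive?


Scan each clause for unnegated literals.
Clause 1: 1 positive; Clause 2: 1 positive; Clause 3: 1 positive; Clause 4: 1 positive; Clause 5: 2 positive; Clause 6: 0 positive.
Total positive literal occurrences = 6.

6


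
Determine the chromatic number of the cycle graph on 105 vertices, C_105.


An odd cycle cannot be 2-colored: alternating two colors around the cycle returns to the start with a conflict.
Since 105 is odd, three colors are required (and three suffice).
Chromatic number = 3.

3


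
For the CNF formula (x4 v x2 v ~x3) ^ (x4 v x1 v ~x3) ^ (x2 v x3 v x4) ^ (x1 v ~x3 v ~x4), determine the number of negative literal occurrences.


Scan each clause for negated literals.
Clause 1: 1 negative; Clause 2: 1 negative; Clause 3: 0 negative; Clause 4: 2 negative.
Total negative literal occurrences = 4.

4


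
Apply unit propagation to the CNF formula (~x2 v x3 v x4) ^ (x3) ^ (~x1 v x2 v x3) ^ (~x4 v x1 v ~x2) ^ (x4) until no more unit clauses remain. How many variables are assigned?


Unit propagation repeatedly assigns the literal in any unit clause, then simplifies.
Assignments in order: x3 = T, x4 = T.
No further unit clauses remain.
Total variables assigned = 2.

2


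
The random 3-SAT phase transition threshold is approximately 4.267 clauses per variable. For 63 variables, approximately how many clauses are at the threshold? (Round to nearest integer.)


The 3-SAT phase transition occurs at approximately 4.267 clauses per variable.
m = 4.267 * 63 = 268.821.
Rounded to nearest integer: 269.

269


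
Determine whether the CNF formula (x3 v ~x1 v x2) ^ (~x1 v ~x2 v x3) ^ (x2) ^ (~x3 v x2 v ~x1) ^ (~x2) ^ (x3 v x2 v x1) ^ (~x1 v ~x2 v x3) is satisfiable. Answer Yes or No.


Check all 8 possible truth assignments.
Number of satisfying assignments found: 0.
The formula is unsatisfiable.

No


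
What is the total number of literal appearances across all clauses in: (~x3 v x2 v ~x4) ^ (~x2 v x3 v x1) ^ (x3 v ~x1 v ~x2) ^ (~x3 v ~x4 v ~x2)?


Clause lengths: 3, 3, 3, 3.
Sum = 3 + 3 + 3 + 3 = 12.

12


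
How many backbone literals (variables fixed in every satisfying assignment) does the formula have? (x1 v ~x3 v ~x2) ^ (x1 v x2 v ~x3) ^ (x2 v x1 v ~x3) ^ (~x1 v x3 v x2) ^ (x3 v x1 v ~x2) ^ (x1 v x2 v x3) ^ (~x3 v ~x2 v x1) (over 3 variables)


Find all satisfying assignments: 3 model(s).
Check which variables have the same value in every model.
Fixed variables: x1=T.
Backbone size = 1.

1


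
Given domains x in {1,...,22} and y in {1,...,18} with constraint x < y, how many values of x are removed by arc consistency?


For the constraint x < y, x needs a supporting value in y's domain.
x can be at most 17 (one less than y's maximum).
Valid x values from domain: 17 out of 22.
Pruned = 22 - 17 = 5.

5


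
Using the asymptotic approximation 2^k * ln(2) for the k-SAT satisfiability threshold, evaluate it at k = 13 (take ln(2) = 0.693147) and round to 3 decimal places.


Using the asymptotic formula: threshold ~ 2^k * ln(2).
2^13 = 8192.
8192 * 0.693147 = 5678.26.

5678.26


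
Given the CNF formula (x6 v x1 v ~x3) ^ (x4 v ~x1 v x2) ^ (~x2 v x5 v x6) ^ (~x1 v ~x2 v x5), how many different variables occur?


Identify each distinct variable in the formula.
Variables found: x1, x2, x3, x4, x5, x6.
Total distinct variables = 6.

6


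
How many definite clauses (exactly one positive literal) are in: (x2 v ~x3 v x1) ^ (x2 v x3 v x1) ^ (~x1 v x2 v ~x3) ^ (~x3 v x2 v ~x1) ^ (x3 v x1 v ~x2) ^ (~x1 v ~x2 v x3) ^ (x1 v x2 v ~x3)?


A definite clause has exactly one positive literal.
Clause 1: 2 positive -> not definite
Clause 2: 3 positive -> not definite
Clause 3: 1 positive -> definite
Clause 4: 1 positive -> definite
Clause 5: 2 positive -> not definite
Clause 6: 1 positive -> definite
Clause 7: 2 positive -> not definite
Definite clause count = 3.

3


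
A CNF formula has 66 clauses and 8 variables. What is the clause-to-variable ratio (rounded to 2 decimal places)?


Clause-to-variable ratio = clauses / variables.
66 / 8 = 8.25.

8.25


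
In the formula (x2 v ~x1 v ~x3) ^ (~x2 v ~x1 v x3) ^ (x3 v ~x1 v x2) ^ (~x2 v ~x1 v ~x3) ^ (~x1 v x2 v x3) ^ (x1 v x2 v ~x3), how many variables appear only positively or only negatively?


A pure literal appears in only one polarity across all clauses.
No pure literals found.
Count = 0.

0


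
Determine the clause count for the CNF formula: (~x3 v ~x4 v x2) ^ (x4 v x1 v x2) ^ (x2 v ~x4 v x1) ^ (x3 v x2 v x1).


Each group enclosed in parentheses joined by ^ is one clause.
Counting the conjuncts: 4 clauses.

4


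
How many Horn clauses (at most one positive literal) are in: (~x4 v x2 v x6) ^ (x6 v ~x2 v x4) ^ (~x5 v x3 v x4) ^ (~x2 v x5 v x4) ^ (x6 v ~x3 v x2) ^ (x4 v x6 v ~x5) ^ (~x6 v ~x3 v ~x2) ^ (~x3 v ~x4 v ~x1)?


A Horn clause has at most one positive literal.
Clause 1: 2 positive lit(s) -> not Horn
Clause 2: 2 positive lit(s) -> not Horn
Clause 3: 2 positive lit(s) -> not Horn
Clause 4: 2 positive lit(s) -> not Horn
Clause 5: 2 positive lit(s) -> not Horn
Clause 6: 2 positive lit(s) -> not Horn
Clause 7: 0 positive lit(s) -> Horn
Clause 8: 0 positive lit(s) -> Horn
Total Horn clauses = 2.

2


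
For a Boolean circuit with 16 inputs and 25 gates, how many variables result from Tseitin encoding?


The Tseitin transformation introduces one auxiliary variable per gate.
Total variables = inputs + gates = 16 + 25 = 41.

41


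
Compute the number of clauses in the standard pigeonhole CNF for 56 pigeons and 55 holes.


The PHP encoding has two parts:
1) At-least-one-hole clauses: 56 (one per pigeon, each with 55 literals).
2) At-most-one-pigeon-per-hole clauses: 55 holes * C(56,2) = 55 * 1540 = 84700.
Total clauses = 56 + 84700 = 84756.

84756


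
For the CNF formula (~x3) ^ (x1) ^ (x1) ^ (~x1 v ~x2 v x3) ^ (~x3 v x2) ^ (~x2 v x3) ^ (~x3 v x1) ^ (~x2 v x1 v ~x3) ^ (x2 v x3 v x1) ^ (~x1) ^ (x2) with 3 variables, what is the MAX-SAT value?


Enumerate all 8 truth assignments.
For each, count how many of the 11 clauses are satisfied.
The formula is not fully satisfiable, so the maximum is below 11.
Maximum simultaneously satisfiable clauses = 9.

9


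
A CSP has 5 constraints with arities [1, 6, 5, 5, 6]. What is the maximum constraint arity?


The arities are: 1, 6, 5, 5, 6.
Scan for the maximum value.
Maximum arity = 6.

6


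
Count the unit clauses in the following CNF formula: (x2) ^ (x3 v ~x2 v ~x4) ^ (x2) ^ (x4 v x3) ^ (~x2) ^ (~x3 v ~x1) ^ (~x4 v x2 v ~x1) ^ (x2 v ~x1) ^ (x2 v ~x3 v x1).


A unit clause contains exactly one literal.
Unit clauses found: (x2), (x2), (~x2).
Count = 3.

3


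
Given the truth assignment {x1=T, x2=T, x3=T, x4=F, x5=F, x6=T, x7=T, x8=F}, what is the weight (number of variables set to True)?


The weight is the number of variables assigned True.
True variables: x1, x2, x3, x6, x7.
Weight = 5.

5


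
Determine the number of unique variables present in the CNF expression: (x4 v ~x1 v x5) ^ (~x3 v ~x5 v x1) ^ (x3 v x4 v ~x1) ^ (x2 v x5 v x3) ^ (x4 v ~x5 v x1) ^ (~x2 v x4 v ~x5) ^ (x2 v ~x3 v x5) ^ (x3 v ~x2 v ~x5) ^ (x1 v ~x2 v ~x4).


Identify each distinct variable in the formula.
Variables found: x1, x2, x3, x4, x5.
Total distinct variables = 5.

5


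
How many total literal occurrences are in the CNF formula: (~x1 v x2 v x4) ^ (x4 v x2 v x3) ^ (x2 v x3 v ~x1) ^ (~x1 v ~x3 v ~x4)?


Clause lengths: 3, 3, 3, 3.
Sum = 3 + 3 + 3 + 3 = 12.

12


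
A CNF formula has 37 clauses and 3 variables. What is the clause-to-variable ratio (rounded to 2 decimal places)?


Clause-to-variable ratio = clauses / variables.
37 / 3 = 12.33.

12.33


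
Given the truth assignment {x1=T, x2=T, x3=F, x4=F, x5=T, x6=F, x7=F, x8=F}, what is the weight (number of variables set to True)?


The weight is the number of variables assigned True.
True variables: x1, x2, x5.
Weight = 3.

3


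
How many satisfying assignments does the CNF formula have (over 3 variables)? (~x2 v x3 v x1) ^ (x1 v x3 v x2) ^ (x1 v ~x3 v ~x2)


Enumerate all 8 truth assignments over 3 variables.
Test each against every clause.
Satisfying assignments found: 5.

5


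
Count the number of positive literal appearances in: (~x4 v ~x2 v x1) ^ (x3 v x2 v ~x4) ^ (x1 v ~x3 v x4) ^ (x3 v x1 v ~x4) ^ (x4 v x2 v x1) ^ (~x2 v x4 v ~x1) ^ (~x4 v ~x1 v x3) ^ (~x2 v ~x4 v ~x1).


Scan each clause for unnegated literals.
Clause 1: 1 positive; Clause 2: 2 positive; Clause 3: 2 positive; Clause 4: 2 positive; Clause 5: 3 positive; Clause 6: 1 positive; Clause 7: 1 positive; Clause 8: 0 positive.
Total positive literal occurrences = 12.

12


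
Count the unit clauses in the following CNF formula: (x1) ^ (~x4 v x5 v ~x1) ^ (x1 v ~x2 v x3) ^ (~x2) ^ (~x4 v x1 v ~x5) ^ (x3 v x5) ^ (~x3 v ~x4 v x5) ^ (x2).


A unit clause contains exactly one literal.
Unit clauses found: (x1), (~x2), (x2).
Count = 3.

3


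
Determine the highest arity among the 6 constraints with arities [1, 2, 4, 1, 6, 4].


The arities are: 1, 2, 4, 1, 6, 4.
Scan for the maximum value.
Maximum arity = 6.

6


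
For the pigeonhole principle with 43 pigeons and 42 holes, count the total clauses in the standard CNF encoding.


The PHP encoding has two parts:
1) At-least-one-hole clauses: 43 (one per pigeon, each with 42 literals).
2) At-most-one-pigeon-per-hole clauses: 42 holes * C(43,2) = 42 * 903 = 37926.
Total clauses = 43 + 37926 = 37969.

37969


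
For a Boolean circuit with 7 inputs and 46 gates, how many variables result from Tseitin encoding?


The Tseitin transformation introduces one auxiliary variable per gate.
Total variables = inputs + gates = 7 + 46 = 53.

53


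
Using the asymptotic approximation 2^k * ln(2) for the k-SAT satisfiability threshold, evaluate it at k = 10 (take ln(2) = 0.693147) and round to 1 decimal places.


Using the asymptotic formula: threshold ~ 2^k * ln(2).
2^10 = 1024.
1024 * 0.693147 = 709.8.

709.8


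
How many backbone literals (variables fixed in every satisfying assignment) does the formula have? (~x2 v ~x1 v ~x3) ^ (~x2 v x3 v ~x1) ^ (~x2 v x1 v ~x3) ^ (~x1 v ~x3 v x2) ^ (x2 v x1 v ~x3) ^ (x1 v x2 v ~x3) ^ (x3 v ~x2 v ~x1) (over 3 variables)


Find all satisfying assignments: 3 model(s).
Check which variables have the same value in every model.
Fixed variables: x3=F.
Backbone size = 1.

1


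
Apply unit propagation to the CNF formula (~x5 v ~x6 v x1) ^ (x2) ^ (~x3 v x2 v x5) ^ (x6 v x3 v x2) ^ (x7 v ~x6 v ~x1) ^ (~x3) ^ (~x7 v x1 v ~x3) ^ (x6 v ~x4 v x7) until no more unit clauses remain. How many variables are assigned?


Unit propagation repeatedly assigns the literal in any unit clause, then simplifies.
Assignments in order: x2 = T, x3 = F.
No further unit clauses remain.
Total variables assigned = 2.

2


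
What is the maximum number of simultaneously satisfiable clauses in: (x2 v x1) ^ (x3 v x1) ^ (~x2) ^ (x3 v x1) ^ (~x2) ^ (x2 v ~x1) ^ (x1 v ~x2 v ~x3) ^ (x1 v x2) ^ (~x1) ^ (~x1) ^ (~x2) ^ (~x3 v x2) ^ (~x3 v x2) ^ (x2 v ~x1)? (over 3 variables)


Enumerate all 8 truth assignments.
For each, count how many of the 14 clauses are satisfied.
The formula is not fully satisfiable, so the maximum is below 14.
Maximum simultaneously satisfiable clauses = 10.

10


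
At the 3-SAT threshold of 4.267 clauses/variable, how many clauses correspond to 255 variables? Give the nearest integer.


The 3-SAT phase transition occurs at approximately 4.267 clauses per variable.
m = 4.267 * 255 = 1088.085.
Rounded to nearest integer: 1088.

1088


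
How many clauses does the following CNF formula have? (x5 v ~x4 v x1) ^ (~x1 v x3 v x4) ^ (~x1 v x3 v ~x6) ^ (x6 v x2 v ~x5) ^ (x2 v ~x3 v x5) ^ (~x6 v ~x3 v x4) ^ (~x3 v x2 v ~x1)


Each group enclosed in parentheses joined by ^ is one clause.
Counting the conjuncts: 7 clauses.

7


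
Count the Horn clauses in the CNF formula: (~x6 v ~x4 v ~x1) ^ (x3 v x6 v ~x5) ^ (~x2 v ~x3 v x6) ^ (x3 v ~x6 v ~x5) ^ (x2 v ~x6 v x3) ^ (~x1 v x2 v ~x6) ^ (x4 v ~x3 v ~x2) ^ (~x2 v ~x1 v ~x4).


A Horn clause has at most one positive literal.
Clause 1: 0 positive lit(s) -> Horn
Clause 2: 2 positive lit(s) -> not Horn
Clause 3: 1 positive lit(s) -> Horn
Clause 4: 1 positive lit(s) -> Horn
Clause 5: 2 positive lit(s) -> not Horn
Clause 6: 1 positive lit(s) -> Horn
Clause 7: 1 positive lit(s) -> Horn
Clause 8: 0 positive lit(s) -> Horn
Total Horn clauses = 6.

6


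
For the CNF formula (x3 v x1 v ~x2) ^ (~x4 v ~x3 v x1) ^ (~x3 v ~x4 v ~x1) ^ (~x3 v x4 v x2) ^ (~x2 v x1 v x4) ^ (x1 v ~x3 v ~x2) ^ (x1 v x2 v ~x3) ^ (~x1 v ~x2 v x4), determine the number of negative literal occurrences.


Scan each clause for negated literals.
Clause 1: 1 negative; Clause 2: 2 negative; Clause 3: 3 negative; Clause 4: 1 negative; Clause 5: 1 negative; Clause 6: 2 negative; Clause 7: 1 negative; Clause 8: 2 negative.
Total negative literal occurrences = 13.

13


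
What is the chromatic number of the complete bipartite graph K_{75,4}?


K_{75,4} is bipartite by definition: the two parts are independent sets, with every edge crossing between them.
Color all vertices in one part with color 1 and all vertices in the other part with color 2.
Since the graph has at least one edge, one color does not suffice.
Chromatic number = 2.

2


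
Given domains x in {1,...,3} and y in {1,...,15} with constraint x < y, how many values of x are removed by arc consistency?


For the constraint x < y, x needs a supporting value in y's domain.
x can be at most 14 (one less than y's maximum).
Valid x values from domain: 3 out of 3.
Pruned = 3 - 3 = 0.

0


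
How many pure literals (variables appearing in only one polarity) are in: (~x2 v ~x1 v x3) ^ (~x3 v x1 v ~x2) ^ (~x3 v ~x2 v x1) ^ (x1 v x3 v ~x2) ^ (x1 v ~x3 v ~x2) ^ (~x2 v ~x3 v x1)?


A pure literal appears in only one polarity across all clauses.
Pure literals: x2 (negative only).
Count = 1.

1


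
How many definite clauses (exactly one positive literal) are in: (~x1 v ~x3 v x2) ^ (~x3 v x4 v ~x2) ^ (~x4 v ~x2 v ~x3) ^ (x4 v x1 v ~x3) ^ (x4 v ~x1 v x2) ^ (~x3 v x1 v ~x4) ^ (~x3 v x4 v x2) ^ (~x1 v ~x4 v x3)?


A definite clause has exactly one positive literal.
Clause 1: 1 positive -> definite
Clause 2: 1 positive -> definite
Clause 3: 0 positive -> not definite
Clause 4: 2 positive -> not definite
Clause 5: 2 positive -> not definite
Clause 6: 1 positive -> definite
Clause 7: 2 positive -> not definite
Clause 8: 1 positive -> definite
Definite clause count = 4.

4


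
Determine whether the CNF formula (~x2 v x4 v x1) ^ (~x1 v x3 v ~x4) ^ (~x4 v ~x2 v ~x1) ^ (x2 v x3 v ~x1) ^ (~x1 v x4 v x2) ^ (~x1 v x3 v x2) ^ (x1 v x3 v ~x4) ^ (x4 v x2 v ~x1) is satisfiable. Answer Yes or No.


Check all 16 possible truth assignments.
Number of satisfying assignments found: 7.
The formula is satisfiable.

Yes


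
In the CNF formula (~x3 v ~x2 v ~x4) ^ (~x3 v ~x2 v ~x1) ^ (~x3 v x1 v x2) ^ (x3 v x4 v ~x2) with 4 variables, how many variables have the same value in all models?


Find all satisfying assignments: 9 model(s).
Check which variables have the same value in every model.
No variable is fixed across all models.
Backbone size = 0.

0


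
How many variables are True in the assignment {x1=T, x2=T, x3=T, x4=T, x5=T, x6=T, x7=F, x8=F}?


The weight is the number of variables assigned True.
True variables: x1, x2, x3, x4, x5, x6.
Weight = 6.

6


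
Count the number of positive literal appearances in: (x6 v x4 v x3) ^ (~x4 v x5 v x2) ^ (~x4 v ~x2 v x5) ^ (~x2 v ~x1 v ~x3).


Scan each clause for unnegated literals.
Clause 1: 3 positive; Clause 2: 2 positive; Clause 3: 1 positive; Clause 4: 0 positive.
Total positive literal occurrences = 6.

6


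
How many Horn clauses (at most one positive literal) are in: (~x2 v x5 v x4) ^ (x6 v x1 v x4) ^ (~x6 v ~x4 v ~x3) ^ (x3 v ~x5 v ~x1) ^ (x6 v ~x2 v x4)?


A Horn clause has at most one positive literal.
Clause 1: 2 positive lit(s) -> not Horn
Clause 2: 3 positive lit(s) -> not Horn
Clause 3: 0 positive lit(s) -> Horn
Clause 4: 1 positive lit(s) -> Horn
Clause 5: 2 positive lit(s) -> not Horn
Total Horn clauses = 2.

2


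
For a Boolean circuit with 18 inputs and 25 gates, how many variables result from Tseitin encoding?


The Tseitin transformation introduces one auxiliary variable per gate.
Total variables = inputs + gates = 18 + 25 = 43.

43


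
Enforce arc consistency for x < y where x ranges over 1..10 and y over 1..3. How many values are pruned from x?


For the constraint x < y, x needs a supporting value in y's domain.
x can be at most 2 (one less than y's maximum).
Valid x values from domain: 2 out of 10.
Pruned = 10 - 2 = 8.

8


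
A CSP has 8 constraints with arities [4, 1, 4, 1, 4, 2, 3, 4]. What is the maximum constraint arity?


The arities are: 4, 1, 4, 1, 4, 2, 3, 4.
Scan for the maximum value.
Maximum arity = 4.

4


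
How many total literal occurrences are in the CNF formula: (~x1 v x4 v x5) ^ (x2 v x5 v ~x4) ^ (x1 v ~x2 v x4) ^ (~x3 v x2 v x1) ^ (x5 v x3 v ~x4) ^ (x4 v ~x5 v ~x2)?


Clause lengths: 3, 3, 3, 3, 3, 3.
Sum = 3 + 3 + 3 + 3 + 3 + 3 = 18.

18


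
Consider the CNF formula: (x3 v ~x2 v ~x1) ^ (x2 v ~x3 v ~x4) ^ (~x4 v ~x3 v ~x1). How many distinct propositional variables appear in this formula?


Identify each distinct variable in the formula.
Variables found: x1, x2, x3, x4.
Total distinct variables = 4.

4


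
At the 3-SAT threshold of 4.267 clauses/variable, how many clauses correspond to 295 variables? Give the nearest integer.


The 3-SAT phase transition occurs at approximately 4.267 clauses per variable.
m = 4.267 * 295 = 1258.765.
Rounded to nearest integer: 1259.

1259


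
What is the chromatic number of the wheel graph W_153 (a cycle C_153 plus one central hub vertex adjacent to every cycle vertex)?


W_153 consists of the cycle C_153 together with a hub vertex adjacent to every cycle vertex.
The cycle C_153 needs 3 colors (odd cycle -> 3).
The hub is adjacent to every cycle vertex, so it must receive a new color distinct from all of them.
Chromatic number = 3 + 1 = 4.

4


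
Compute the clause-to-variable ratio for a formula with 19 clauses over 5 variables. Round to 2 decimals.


Clause-to-variable ratio = clauses / variables.
19 / 5 = 3.8.

3.8


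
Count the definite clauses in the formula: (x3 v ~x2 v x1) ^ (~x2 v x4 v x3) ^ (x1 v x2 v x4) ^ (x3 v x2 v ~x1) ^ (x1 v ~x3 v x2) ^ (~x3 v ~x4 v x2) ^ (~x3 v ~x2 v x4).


A definite clause has exactly one positive literal.
Clause 1: 2 positive -> not definite
Clause 2: 2 positive -> not definite
Clause 3: 3 positive -> not definite
Clause 4: 2 positive -> not definite
Clause 5: 2 positive -> not definite
Clause 6: 1 positive -> definite
Clause 7: 1 positive -> definite
Definite clause count = 2.

2


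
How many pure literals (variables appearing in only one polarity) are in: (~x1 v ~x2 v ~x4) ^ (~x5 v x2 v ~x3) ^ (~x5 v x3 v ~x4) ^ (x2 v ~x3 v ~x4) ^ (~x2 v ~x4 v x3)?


A pure literal appears in only one polarity across all clauses.
Pure literals: x1 (negative only), x4 (negative only), x5 (negative only).
Count = 3.

3


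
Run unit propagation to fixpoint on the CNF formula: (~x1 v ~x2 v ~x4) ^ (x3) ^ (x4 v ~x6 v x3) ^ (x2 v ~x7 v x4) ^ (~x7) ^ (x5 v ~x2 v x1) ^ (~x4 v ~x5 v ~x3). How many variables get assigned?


Unit propagation repeatedly assigns the literal in any unit clause, then simplifies.
Assignments in order: x3 = T, x7 = F.
No further unit clauses remain.
Total variables assigned = 2.

2


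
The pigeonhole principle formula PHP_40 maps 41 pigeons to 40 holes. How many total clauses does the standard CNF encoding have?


The PHP encoding has two parts:
1) At-least-one-hole clauses: 41 (one per pigeon, each with 40 literals).
2) At-most-one-pigeon-per-hole clauses: 40 holes * C(41,2) = 40 * 820 = 32800.
Total clauses = 41 + 32800 = 32841.

32841


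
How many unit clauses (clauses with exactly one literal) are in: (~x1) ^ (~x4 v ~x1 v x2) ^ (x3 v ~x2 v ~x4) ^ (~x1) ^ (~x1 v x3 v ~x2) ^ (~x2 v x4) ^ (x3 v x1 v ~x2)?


A unit clause contains exactly one literal.
Unit clauses found: (~x1), (~x1).
Count = 2.

2


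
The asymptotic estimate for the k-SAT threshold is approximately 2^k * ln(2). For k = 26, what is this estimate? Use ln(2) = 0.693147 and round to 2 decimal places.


Using the asymptotic formula: threshold ~ 2^k * ln(2).
2^26 = 67108864.
67108864 * 0.693147 = 46516307.76.

46516307.76


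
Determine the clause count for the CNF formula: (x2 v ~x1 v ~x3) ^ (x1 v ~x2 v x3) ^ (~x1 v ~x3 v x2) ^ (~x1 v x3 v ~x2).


Each group enclosed in parentheses joined by ^ is one clause.
Counting the conjuncts: 4 clauses.

4


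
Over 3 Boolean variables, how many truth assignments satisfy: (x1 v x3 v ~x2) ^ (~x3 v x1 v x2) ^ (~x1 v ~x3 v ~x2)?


Enumerate all 8 truth assignments over 3 variables.
Test each against every clause.
Satisfying assignments found: 5.

5


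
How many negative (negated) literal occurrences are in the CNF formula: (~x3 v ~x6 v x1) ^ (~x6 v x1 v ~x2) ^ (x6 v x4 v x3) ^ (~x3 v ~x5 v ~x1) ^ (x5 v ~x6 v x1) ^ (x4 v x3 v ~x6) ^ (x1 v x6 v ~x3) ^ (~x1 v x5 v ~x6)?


Scan each clause for negated literals.
Clause 1: 2 negative; Clause 2: 2 negative; Clause 3: 0 negative; Clause 4: 3 negative; Clause 5: 1 negative; Clause 6: 1 negative; Clause 7: 1 negative; Clause 8: 2 negative.
Total negative literal occurrences = 12.

12


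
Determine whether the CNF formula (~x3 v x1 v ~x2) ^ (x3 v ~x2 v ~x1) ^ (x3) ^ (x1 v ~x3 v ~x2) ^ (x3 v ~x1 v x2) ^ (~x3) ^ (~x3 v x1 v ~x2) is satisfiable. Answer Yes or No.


Check all 8 possible truth assignments.
Number of satisfying assignments found: 0.
The formula is unsatisfiable.

No


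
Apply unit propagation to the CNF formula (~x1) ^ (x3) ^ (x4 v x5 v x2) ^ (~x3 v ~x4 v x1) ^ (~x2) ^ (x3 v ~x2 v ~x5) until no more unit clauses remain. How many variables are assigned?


Unit propagation repeatedly assigns the literal in any unit clause, then simplifies.
Assignments in order: x1 = F, x3 = T, x4 = F, x2 = F, x5 = T.
No further unit clauses remain.
Total variables assigned = 5.

5


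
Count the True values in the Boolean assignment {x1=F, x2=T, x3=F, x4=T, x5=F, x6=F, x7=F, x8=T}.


The weight is the number of variables assigned True.
True variables: x2, x4, x8.
Weight = 3.

3


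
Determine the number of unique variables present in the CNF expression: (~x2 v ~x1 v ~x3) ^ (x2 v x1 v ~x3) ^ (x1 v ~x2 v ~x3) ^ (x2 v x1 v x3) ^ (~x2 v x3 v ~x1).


Identify each distinct variable in the formula.
Variables found: x1, x2, x3.
Total distinct variables = 3.

3


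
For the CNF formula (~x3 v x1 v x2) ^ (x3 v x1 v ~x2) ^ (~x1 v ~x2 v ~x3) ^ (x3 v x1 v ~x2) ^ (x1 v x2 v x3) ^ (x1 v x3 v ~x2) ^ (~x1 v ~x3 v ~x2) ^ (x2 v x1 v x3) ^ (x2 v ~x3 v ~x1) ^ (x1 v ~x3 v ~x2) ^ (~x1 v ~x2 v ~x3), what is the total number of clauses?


Each group enclosed in parentheses joined by ^ is one clause.
Counting the conjuncts: 11 clauses.

11


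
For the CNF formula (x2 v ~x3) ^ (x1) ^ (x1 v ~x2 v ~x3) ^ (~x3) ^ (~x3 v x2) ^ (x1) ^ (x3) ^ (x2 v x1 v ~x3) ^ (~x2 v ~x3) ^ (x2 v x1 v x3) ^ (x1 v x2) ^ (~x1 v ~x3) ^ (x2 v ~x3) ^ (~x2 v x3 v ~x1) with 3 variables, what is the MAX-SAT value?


Enumerate all 8 truth assignments.
For each, count how many of the 14 clauses are satisfied.
The formula is not fully satisfiable, so the maximum is below 14.
Maximum simultaneously satisfiable clauses = 13.

13


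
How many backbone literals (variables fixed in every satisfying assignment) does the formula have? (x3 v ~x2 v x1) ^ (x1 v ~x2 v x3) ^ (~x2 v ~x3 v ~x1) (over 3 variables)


Find all satisfying assignments: 6 model(s).
Check which variables have the same value in every model.
No variable is fixed across all models.
Backbone size = 0.

0


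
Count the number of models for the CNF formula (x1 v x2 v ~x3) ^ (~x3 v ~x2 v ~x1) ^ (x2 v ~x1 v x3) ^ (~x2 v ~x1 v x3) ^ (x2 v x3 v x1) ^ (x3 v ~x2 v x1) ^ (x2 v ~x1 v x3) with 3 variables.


Enumerate all 8 truth assignments over 3 variables.
Test each against every clause.
Satisfying assignments found: 2.

2


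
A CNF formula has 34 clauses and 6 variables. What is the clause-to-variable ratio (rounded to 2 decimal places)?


Clause-to-variable ratio = clauses / variables.
34 / 6 = 5.67.

5.67


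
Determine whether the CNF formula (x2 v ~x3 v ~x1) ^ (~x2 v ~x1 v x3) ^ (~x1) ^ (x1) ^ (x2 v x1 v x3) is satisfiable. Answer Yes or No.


Check all 8 possible truth assignments.
Number of satisfying assignments found: 0.
The formula is unsatisfiable.

No


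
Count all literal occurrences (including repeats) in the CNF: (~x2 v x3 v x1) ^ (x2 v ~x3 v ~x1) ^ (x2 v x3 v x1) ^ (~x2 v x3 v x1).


Clause lengths: 3, 3, 3, 3.
Sum = 3 + 3 + 3 + 3 = 12.

12


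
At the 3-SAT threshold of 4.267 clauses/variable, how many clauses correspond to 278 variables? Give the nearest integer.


The 3-SAT phase transition occurs at approximately 4.267 clauses per variable.
m = 4.267 * 278 = 1186.226.
Rounded to nearest integer: 1186.

1186


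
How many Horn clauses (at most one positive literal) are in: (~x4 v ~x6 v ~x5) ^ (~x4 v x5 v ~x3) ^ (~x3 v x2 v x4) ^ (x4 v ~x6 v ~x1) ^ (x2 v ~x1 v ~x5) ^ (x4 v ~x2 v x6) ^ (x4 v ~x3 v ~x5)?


A Horn clause has at most one positive literal.
Clause 1: 0 positive lit(s) -> Horn
Clause 2: 1 positive lit(s) -> Horn
Clause 3: 2 positive lit(s) -> not Horn
Clause 4: 1 positive lit(s) -> Horn
Clause 5: 1 positive lit(s) -> Horn
Clause 6: 2 positive lit(s) -> not Horn
Clause 7: 1 positive lit(s) -> Horn
Total Horn clauses = 5.

5


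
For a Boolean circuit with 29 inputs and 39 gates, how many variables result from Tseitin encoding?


The Tseitin transformation introduces one auxiliary variable per gate.
Total variables = inputs + gates = 29 + 39 = 68.

68


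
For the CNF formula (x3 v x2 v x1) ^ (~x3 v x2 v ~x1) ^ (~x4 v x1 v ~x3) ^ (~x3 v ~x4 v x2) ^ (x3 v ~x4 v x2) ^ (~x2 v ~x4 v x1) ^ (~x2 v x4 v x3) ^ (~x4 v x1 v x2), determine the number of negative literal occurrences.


Scan each clause for negated literals.
Clause 1: 0 negative; Clause 2: 2 negative; Clause 3: 2 negative; Clause 4: 2 negative; Clause 5: 1 negative; Clause 6: 2 negative; Clause 7: 1 negative; Clause 8: 1 negative.
Total negative literal occurrences = 11.

11


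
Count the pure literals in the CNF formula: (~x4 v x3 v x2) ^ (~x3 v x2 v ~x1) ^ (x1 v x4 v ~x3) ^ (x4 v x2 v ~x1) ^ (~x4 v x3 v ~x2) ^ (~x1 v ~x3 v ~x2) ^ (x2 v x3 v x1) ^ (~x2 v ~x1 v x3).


A pure literal appears in only one polarity across all clauses.
No pure literals found.
Count = 0.

0


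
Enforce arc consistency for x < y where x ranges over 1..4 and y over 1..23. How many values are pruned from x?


For the constraint x < y, x needs a supporting value in y's domain.
x can be at most 22 (one less than y's maximum).
Valid x values from domain: 4 out of 4.
Pruned = 4 - 4 = 0.

0


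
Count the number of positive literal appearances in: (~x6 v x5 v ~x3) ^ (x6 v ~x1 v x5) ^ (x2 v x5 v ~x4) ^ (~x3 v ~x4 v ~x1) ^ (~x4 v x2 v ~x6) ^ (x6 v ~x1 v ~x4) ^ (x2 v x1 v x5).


Scan each clause for unnegated literals.
Clause 1: 1 positive; Clause 2: 2 positive; Clause 3: 2 positive; Clause 4: 0 positive; Clause 5: 1 positive; Clause 6: 1 positive; Clause 7: 3 positive.
Total positive literal occurrences = 10.

10
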